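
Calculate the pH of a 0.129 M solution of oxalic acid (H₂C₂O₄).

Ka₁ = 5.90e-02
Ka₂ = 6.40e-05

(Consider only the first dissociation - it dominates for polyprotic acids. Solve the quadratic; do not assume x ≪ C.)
pH = 1.20

x² + Ka₁·x − Ka₁·C = 0 with Ka₁ = 5.90e-02, C = 0.129.
x = (−Ka₁ + √(Ka₁² + 4·Ka₁·C))/2 = 6.2594e-02 M, so pH = 1.20.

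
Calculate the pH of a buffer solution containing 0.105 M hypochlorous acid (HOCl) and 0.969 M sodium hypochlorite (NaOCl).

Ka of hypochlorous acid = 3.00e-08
pH = 8.49

pKa = -log(3.00e-08) = 7.52. pH = pKa + log([A⁻]/[HA]) = 7.52 + log(0.969/0.105)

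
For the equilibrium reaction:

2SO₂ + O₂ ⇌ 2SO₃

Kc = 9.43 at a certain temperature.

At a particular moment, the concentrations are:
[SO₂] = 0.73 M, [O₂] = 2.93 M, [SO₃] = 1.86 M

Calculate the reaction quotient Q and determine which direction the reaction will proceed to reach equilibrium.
Q = 2.216, Q < K, reaction proceeds forward (toward products)

Q = ([SO₃]^2) / ([SO₂]^2 × [O₂])
  = ((1.86)^2) / ((0.73)^2·(2.93)) = 3.4596/1.5614 = 2.216
Since Q = 2.216 < Kc = 9.43, the reaction proceeds forward (toward products) to reach equilibrium.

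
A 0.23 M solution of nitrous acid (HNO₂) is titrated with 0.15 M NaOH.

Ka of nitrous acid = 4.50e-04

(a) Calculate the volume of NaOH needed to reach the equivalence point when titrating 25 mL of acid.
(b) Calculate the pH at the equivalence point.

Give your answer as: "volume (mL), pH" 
V = 38.3 mL, pH = 8.15

(a) At equivalence: moles acid = moles base.
moles acid = 0.23 × 0.025 = 0.00575 mol; V_NaOH = 0.00575/0.15 = 0.03833 L = 38.3 mL.
(b) At equivalence, all acid → conjugate base A⁻ at [A⁻] = 0.00575/0.06333 = 0.09079 M.
Kb = Kw/Ka = 1.0e-14/4.50e-04 = 2.222e-11; [OH⁻] = √(Kb·[A⁻]) = 1.420e-06; pOH = 5.85; pH = 14 − pOH = 8.15.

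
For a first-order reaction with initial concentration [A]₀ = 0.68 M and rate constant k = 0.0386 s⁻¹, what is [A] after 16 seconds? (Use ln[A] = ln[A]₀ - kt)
0.3667 M

ln[A] = ln[A]₀ - k·t = ln(0.68) - (0.0386)·(16) = -0.3857 - 0.6176 = -1.0033
[A] = e^(-1.0033) = 0.3667 M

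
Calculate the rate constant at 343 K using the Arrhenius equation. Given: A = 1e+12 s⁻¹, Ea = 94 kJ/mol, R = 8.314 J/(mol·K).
4.84e-03 s⁻¹

k = A·exp(-Ea/(R·T)) = 1e+12·exp(-94000/(8.314·343)) = 1e+12·exp(-32.9628) = 1e+12·4.8356e-15 = 4.84e-03 s⁻¹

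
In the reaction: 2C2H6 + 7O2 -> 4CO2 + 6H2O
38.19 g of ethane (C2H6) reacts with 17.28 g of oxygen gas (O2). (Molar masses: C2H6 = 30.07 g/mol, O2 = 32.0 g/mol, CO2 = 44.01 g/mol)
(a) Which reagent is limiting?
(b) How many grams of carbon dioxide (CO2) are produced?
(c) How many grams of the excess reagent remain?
(a) O2, (b) 13.58 g, (c) 33.55 g

Moles of C2H6 = 38.19 g ÷ 30.07 g/mol = 1.27004 mol
Moles of O2 = 17.28 g ÷ 32.0 g/mol = 0.54 mol
Moles ÷ coefficient: C2H6: 1.27004/2 = 0.635, O2: 0.54/7 = 0.07714
(a) O2 has the smaller value, so O2 is the limiting reagent.
(b) Moles of CO2 = 0.54 mol O2 × (4/7) = 0.308571 mol; mass = 0.308571 mol × 44.01 g/mol = 13.58 g
(c) C2H6 consumed = 0.54 × (2/7) = 0.154286 mol; remaining = 1.27004 − 0.154286 = 1.11575 mol; mass = 1.11575 mol × 30.07 g/mol = 33.55 g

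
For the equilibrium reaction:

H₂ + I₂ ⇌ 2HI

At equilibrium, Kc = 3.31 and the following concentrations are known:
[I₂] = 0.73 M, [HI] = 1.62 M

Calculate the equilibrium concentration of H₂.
[H₂] = 1.0861 M

Kc = ([HI]^2) / ([H₂] × [I₂]) = 3.31
[H₂]^1 = (product terms)/(Kc · other reactant terms) = 2.6244 / (3.31 · 0.73) = 1.0861
[H₂] = 1.0861 M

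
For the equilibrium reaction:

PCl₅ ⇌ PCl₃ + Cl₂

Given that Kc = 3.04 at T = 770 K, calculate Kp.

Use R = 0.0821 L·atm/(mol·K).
K_p = 192.1797

Δn = (moles gaseous products) − (moles gaseous reactants) = 1
T = 770 K; RT = 0.0821 × 770 = 63.217
Kp = Kc·(RT)^Δn = 3.04 × (63.217)^1 = 3.04 × 63.217 = 192.1797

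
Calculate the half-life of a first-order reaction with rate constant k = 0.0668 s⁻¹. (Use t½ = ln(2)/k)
10.38 s

t½ = ln(2)/k = 0.6931/0.0668 = 10.38 s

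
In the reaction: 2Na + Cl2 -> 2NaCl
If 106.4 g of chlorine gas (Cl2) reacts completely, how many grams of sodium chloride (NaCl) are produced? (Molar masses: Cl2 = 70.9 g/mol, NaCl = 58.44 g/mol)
Moles of Cl2 = 106.4 g ÷ 70.9 g/mol = 1.50071 mol
Mole ratio: 2 mol NaCl / 1 mol Cl2
Moles of NaCl = 1.50071 × (2/1) = 3.00141 mol
Mass of NaCl = 3.00141 mol × 58.44 g/mol = 175.4 g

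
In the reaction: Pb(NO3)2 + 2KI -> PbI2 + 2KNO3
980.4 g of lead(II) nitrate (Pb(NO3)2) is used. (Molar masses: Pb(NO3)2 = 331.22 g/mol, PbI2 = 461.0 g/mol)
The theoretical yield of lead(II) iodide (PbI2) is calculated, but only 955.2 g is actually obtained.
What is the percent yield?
Moles of Pb(NO3)2 = 980.4 g ÷ 331.22 g/mol = 2.95997 mol
Mole ratio: 1 mol PbI2 / 1 mol Pb(NO3)2
Moles of PbI2 = 2.95997 × (1/1) = 2.95997 mol
Theoretical yield = 2.95997 mol × 461.0 g/mol = 1364.5 g
Actual yield = 955.2 g
Percent yield = (955.2 / 1364.5) × 100% = 70.0%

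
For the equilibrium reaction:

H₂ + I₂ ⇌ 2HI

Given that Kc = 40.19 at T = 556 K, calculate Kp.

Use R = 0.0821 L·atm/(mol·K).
K_p = 40.1900

Δn = (moles gaseous products) − (moles gaseous reactants) = 0
T = 556 K; RT = 0.0821 × 556 = 45.6476
Kp = Kc·(RT)^Δn = 40.19 × (45.6476)^0 = 40.19 × 1 = 40.1900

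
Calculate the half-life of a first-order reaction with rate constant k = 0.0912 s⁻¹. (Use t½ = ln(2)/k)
7.60 s

t½ = ln(2)/k = 0.6931/0.0912 = 7.60 s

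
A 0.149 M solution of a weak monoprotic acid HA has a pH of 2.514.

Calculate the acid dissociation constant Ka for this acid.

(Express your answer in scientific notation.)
K_a = 6.42e-05

[H⁺] = 10^(−pH) = 10^(−2.514) = 3.062e-03 M. For HA ⇌ H⁺ + A⁻, Ka = x²/(C − x) = (3.062e-03)²/(0.149 − 3.062e-03) = 6.42e-05.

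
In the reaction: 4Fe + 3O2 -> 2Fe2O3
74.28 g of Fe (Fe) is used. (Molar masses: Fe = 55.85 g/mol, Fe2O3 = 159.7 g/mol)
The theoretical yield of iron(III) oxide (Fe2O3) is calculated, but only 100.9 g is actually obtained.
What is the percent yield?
Moles of Fe = 74.28 g ÷ 55.85 g/mol = 1.32999 mol
Mole ratio: 2 mol Fe2O3 / 4 mol Fe
Moles of Fe2O3 = 1.32999 × (2/4) = 0.664996 mol
Theoretical yield = 0.664996 mol × 159.7 g/mol = 106.2 g
Actual yield = 100.9 g
Percent yield = (100.9 / 106.2) × 100% = 95.0%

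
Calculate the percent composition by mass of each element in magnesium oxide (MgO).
Mg: 60.31%, O: 39.69%

Molar mass of MgO = 40.31 g/mol
% Mg = (1 × 24.31) / 40.31 × 100% = 24.31 / 40.31 × 100% = 60.31%
% O = (1 × 16.0) / 40.31 × 100% = 16 / 40.31 × 100% = 39.69%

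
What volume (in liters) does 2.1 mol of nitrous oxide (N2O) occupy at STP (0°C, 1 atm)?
At STP, 1 mol of gas occupies 22.4 L
Volume = 2.1 mol × 22.4 L/mol = 47.04 L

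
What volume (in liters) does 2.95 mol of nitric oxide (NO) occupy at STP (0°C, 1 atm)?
At STP, 1 mol of gas occupies 22.4 L
Volume = 2.95 mol × 22.4 L/mol = 66.08 L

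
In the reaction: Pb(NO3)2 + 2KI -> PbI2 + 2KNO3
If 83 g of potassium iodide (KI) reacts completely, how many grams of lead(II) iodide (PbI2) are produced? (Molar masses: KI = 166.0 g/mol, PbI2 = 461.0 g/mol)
Moles of KI = 83 g ÷ 166.0 g/mol = 0.5 mol
Mole ratio: 1 mol PbI2 / 2 mol KI
Moles of PbI2 = 0.5 × (1/2) = 0.25 mol
Mass of PbI2 = 0.25 mol × 461.0 g/mol = 115.2 g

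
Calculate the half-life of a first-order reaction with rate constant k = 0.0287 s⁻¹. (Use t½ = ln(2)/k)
24.15 s

t½ = ln(2)/k = 0.6931/0.0287 = 24.15 s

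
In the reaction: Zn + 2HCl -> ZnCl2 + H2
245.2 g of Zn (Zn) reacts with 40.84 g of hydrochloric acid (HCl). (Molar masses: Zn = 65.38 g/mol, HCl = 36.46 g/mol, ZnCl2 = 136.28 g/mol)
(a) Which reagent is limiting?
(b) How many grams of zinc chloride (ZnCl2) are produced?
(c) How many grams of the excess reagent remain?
(a) HCl, (b) 76.33 g, (c) 208.6 g

Moles of Zn = 245.2 g ÷ 65.38 g/mol = 3.75038 mol
Moles of HCl = 40.84 g ÷ 36.46 g/mol = 1.12013 mol
Moles ÷ coefficient: Zn: 3.75038/1 = 3.75, HCl: 1.12013/2 = 0.5601
(a) HCl has the smaller value, so HCl is the limiting reagent.
(b) Moles of ZnCl2 = 1.12013 mol HCl × (1/2) = 0.560066 mol; mass = 0.560066 mol × 136.28 g/mol = 76.33 g
(c) Zn consumed = 1.12013 × (1/2) = 0.560066 mol; remaining = 3.75038 − 0.560066 = 3.19032 mol; mass = 3.19032 mol × 65.38 g/mol = 208.6 g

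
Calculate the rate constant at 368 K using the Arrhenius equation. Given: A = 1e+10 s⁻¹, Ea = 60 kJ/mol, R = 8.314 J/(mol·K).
3.04e+01 s⁻¹

k = A·exp(-Ea/(R·T)) = 1e+10·exp(-60000/(8.314·368)) = 1e+10·exp(-19.6107) = 1e+10·3.0421e-09 = 3.04e+01 s⁻¹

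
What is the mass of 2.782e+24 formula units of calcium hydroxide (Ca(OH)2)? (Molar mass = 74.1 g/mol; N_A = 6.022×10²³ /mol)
Moles = 2.782e+24 ÷ 6.022×10²³ = 4.61973 mol
Mass = 4.61973 mol × 74.1 g/mol = 342.3 g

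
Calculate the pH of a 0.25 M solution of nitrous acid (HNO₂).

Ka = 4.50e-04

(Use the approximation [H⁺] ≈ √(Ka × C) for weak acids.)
pH = 1.97

[H⁺] = √(Ka × C) = √(4.50e-04 × 0.25) = 1.0607e-02. pH = -log(1.0607e-02)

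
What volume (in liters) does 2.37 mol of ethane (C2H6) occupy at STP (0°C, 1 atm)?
At STP, 1 mol of gas occupies 22.4 L
Volume = 2.37 mol × 22.4 L/mol = 53.09 L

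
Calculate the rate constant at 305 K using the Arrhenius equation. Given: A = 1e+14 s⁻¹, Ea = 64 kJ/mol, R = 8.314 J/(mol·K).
1.09e+03 s⁻¹

k = A·exp(-Ea/(R·T)) = 1e+14·exp(-64000/(8.314·305)) = 1e+14·exp(-25.2389) = 1e+14·1.0937e-11 = 1.09e+03 s⁻¹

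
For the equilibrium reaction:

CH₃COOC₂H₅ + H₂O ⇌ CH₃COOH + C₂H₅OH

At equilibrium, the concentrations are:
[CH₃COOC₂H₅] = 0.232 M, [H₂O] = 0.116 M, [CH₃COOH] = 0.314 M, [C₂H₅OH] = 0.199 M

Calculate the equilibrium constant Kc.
K_c = 2.3219

Kc = ([CH₃COOH] × [C₂H₅OH]) / ([CH₃COOC₂H₅] × [H₂O])
   = ((0.314)·(0.199)) / ((0.232)·(0.116))
   = 0.062486 / 0.026912 = 2.3219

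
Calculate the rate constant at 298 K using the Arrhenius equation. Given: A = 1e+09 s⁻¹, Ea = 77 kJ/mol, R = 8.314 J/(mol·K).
3.18e-05 s⁻¹

k = A·exp(-Ea/(R·T)) = 1e+09·exp(-77000/(8.314·298)) = 1e+09·exp(-31.0788) = 1e+09·3.1816e-14 = 3.18e-05 s⁻¹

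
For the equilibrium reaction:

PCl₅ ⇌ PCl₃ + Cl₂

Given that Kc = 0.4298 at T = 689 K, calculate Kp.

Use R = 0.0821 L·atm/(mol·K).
K_p = 24.3125

Δn = (moles gaseous products) − (moles gaseous reactants) = 1
T = 689 K; RT = 0.0821 × 689 = 56.5669
Kp = Kc·(RT)^Δn = 0.4298 × (56.5669)^1 = 0.4298 × 56.5669 = 24.3125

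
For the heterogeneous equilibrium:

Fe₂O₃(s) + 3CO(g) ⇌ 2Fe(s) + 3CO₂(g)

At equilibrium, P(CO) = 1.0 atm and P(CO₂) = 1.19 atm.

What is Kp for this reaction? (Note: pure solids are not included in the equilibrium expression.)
K_p = 1.685

Solids (Fe₂O₃, Fe) are excluded.
Kp = P(CO₂)³/P(CO)³ = (1.19)³/(1.0)³ = 1.685/1 = 1.685.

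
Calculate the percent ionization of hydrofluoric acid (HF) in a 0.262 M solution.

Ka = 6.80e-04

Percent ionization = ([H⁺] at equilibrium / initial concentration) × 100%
Percent ionization = 4.97%

Let x = [H⁺]. Ka = x²/(C - x) ⇒ x² + (6.80e-04)x - (6.80e-04)(0.262) = 0. x = 1.3012e-02. Percent = (1.3012e-02/0.262) × 100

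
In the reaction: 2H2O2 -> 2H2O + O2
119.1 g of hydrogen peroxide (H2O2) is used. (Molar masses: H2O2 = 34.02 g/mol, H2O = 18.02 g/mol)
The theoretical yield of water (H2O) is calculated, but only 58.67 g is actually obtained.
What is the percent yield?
Moles of H2O2 = 119.1 g ÷ 34.02 g/mol = 3.50088 mol
Mole ratio: 2 mol H2O / 2 mol H2O2
Moles of H2O = 3.50088 × (2/2) = 3.50088 mol
Theoretical yield = 3.50088 mol × 18.02 g/mol = 63.086 g
Actual yield = 58.67 g
Percent yield = (58.67 / 63.086) × 100% = 93.0%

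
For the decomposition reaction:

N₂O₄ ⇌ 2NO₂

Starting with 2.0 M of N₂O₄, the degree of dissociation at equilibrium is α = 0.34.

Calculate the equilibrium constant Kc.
K_c = 1.4012

x = α·[A]₀ = 0.34 × 2.0 = 0.68 M dissociated.
At eq: [N₂O₄] = 2.0 − 0.68 = 1.32 M; [NO₂] = 2x = 1.36 M.
Kc = [NO₂]²/[N₂O₄] = (1.36)²/1.32 = 1.401.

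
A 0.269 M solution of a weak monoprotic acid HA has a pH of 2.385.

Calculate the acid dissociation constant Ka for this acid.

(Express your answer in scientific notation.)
K_a = 6.41e-05

[H⁺] = 10^(−pH) = 10^(−2.385) = 4.121e-03 M. For HA ⇌ H⁺ + A⁻, Ka = x²/(C − x) = (4.121e-03)²/(0.269 − 4.121e-03) = 6.41e-05.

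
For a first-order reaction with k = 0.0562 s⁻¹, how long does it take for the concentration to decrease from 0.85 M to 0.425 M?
12.33 s

From ln[A] = ln[A]₀ - k·t: t = ln([A]₀/[A])/k = ln(0.85/0.425)/0.0562 = ln(2.0000)/0.0562 = 0.6931/0.0562 = 12.33 s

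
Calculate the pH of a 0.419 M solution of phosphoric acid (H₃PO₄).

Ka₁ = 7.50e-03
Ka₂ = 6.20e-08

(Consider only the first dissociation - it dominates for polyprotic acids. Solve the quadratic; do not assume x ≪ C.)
pH = 1.28

x² + Ka₁·x − Ka₁·C = 0 with Ka₁ = 7.50e-03, C = 0.419.
x = (−Ka₁ + √(Ka₁² + 4·Ka₁·C))/2 = 5.2433e-02 M, so pH = 1.28.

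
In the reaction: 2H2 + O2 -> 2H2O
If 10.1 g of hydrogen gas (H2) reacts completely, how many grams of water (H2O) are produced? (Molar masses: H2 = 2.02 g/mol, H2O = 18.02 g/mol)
Moles of H2 = 10.1 g ÷ 2.02 g/mol = 5 mol
Mole ratio: 2 mol H2O / 2 mol H2
Moles of H2O = 5 × (2/2) = 5 mol
Mass of H2O = 5 mol × 18.02 g/mol = 90.1 g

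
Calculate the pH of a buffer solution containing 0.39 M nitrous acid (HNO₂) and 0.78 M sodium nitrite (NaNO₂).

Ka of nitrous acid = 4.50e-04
pH = 3.65

pKa = -log(4.50e-04) = 3.35. pH = pKa + log([A⁻]/[HA]) = 3.35 + log(0.78/0.39)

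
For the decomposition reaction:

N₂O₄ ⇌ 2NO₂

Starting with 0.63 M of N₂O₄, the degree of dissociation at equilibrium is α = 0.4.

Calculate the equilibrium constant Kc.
K_c = 0.6720

x = α·[A]₀ = 0.4 × 0.63 = 0.252 M dissociated.
At eq: [N₂O₄] = 0.63 − 0.252 = 0.378 M; [NO₂] = 2x = 0.504 M.
Kc = [NO₂]²/[N₂O₄] = (0.504)²/0.378 = 0.672.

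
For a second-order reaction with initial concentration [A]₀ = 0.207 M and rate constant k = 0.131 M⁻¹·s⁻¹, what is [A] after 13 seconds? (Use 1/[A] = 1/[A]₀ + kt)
0.1530 M

1/[A] = 1/[A]₀ + k·t = 1/0.207 + (0.131)·(13) = 4.8309 + 1.7030 = 6.5339
[A] = 1/6.5339 = 0.1530 M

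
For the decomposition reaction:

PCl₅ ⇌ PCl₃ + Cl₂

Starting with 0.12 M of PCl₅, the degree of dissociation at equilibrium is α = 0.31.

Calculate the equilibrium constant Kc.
K_c = 0.0167

x = α·[A]₀ = 0.31 × 0.12 = 0.0372 M dissociated.
At eq: [PCl₅] = 0.12 − 0.0372 = 0.0828 M; [PCl₃] = [Cl₂] = x = 0.0372 M.
Kc = [PCl₃][Cl₂]/[PCl₅] = (0.0372)²/0.0828 = 0.01671.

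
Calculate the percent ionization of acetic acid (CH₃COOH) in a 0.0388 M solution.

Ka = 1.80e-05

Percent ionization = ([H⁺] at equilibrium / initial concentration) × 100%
Percent ionization = 2.13%

Let x = [H⁺]. Ka = x²/(C - x) ⇒ x² + (1.80e-05)x - (1.80e-05)(0.0388) = 0. x = 8.2675e-04. Percent = (8.2675e-04/0.0388) × 100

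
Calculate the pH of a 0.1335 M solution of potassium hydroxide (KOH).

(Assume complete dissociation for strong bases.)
pH = 13.13

[OH⁻] = 0.1335 M for strong base. pOH = -log[OH⁻] = 0.87, pH = 14 - pOH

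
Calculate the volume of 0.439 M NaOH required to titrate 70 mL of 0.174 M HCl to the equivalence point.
V_{base} = 27.7 mL

At equivalence: moles acid = moles base.
moles HCl = 0.174 M × 0.07 L = 0.01218 mol
V_NaOH = 0.01218 mol ÷ 0.439 M = 0.02774 L = 27.7 mL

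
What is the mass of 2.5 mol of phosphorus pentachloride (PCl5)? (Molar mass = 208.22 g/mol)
Mass = 2.5 mol × 208.22 g/mol = 520.5 g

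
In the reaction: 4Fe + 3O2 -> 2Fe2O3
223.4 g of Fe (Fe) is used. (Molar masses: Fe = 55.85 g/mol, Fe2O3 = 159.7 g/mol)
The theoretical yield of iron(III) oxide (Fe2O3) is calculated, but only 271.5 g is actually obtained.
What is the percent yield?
Moles of Fe = 223.4 g ÷ 55.85 g/mol = 4 mol
Mole ratio: 2 mol Fe2O3 / 4 mol Fe
Moles of Fe2O3 = 4 × (2/4) = 2 mol
Theoretical yield = 2 mol × 159.7 g/mol = 319.4 g
Actual yield = 271.5 g
Percent yield = (271.5 / 319.4) × 100% = 85.0%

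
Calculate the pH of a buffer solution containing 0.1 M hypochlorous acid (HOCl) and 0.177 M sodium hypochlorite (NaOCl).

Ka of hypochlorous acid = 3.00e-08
pH = 7.77

pKa = -log(3.00e-08) = 7.52. pH = pKa + log([A⁻]/[HA]) = 7.52 + log(0.177/0.1)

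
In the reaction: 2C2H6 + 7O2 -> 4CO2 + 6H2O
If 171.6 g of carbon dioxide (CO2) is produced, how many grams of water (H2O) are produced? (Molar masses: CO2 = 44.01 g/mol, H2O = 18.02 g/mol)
Moles of CO2 = 171.6 g ÷ 44.01 g/mol = 3.89911 mol
Mole ratio: 6 mol H2O / 4 mol CO2
Moles of H2O = 3.89911 × (6/4) = 5.84867 mol
Mass of H2O = 5.84867 mol × 18.02 g/mol = 105.4 g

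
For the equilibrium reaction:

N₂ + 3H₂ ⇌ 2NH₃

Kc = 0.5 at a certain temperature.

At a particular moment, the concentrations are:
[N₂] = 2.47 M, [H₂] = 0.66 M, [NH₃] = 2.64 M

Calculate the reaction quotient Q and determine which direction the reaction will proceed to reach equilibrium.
Q = 9.815, Q > K, reaction proceeds reverse (toward reactants)

Q = ([NH₃]^2) / ([N₂] × [H₂]^3)
  = ((2.64)^2) / ((2.47)·(0.66)^3) = 6.9696/0.71012 = 9.815
Since Q = 9.815 > Kc = 0.5, the reaction proceeds reverse (toward reactants) to reach equilibrium.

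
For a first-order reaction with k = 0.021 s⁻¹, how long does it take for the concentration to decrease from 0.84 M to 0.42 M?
33.01 s

From ln[A] = ln[A]₀ - k·t: t = ln([A]₀/[A])/k = ln(0.84/0.42)/0.021 = ln(2.0000)/0.021 = 0.6931/0.021 = 33.01 s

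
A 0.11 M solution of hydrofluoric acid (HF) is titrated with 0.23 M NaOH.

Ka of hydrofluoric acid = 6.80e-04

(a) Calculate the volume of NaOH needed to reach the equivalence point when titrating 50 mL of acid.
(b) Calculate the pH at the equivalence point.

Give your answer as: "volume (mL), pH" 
V = 23.9 mL, pH = 8.02

(a) At equivalence: moles acid = moles base.
moles acid = 0.11 × 0.05 = 0.0055 mol; V_NaOH = 0.0055/0.23 = 0.02391 L = 23.9 mL.
(b) At equivalence, all acid → conjugate base A⁻ at [A⁻] = 0.0055/0.07391 = 0.07441 M.
Kb = Kw/Ka = 1.0e-14/6.80e-04 = 1.471e-11; [OH⁻] = √(Kb·[A⁻]) = 1.046e-06; pOH = 5.98; pH = 14 − pOH = 8.02.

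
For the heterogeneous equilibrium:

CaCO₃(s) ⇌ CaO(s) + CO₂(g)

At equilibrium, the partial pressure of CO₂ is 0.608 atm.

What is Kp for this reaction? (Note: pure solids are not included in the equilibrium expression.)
K_p = 0.608

Solids (CaCO₃, CaO) have activity 1 and are excluded.
Kp = P(CO₂) = 0.608.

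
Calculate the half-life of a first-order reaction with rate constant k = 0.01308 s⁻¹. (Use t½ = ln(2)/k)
52.99 s

t½ = ln(2)/k = 0.6931/0.01308 = 52.99 s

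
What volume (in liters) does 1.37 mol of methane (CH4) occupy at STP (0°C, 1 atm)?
At STP, 1 mol of gas occupies 22.4 L
Volume = 1.37 mol × 22.4 L/mol = 30.69 L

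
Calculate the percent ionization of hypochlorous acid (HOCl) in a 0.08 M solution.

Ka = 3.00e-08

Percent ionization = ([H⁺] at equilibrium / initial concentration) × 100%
Percent ionization = 0.0612%

Let x = [H⁺]. Ka = x²/(C - x) ⇒ x² + (3.00e-08)x - (3.00e-08)(0.08) = 0. x = 4.8975e-05. Percent = (4.8975e-05/0.08) × 100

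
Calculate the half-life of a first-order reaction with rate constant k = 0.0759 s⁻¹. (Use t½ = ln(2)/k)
9.13 s

t½ = ln(2)/k = 0.6931/0.0759 = 9.13 s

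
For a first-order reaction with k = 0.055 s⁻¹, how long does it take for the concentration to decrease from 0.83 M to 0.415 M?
12.60 s

From ln[A] = ln[A]₀ - k·t: t = ln([A]₀/[A])/k = ln(0.83/0.415)/0.055 = ln(2.0000)/0.055 = 0.6931/0.055 = 12.60 s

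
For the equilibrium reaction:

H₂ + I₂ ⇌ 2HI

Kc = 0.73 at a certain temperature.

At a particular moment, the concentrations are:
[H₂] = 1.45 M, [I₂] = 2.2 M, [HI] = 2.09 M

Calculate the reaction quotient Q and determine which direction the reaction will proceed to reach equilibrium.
Q = 1.369, Q > K, reaction proceeds reverse (toward reactants)

Q = ([HI]^2) / ([H₂] × [I₂])
  = ((2.09)^2) / ((1.45)·(2.2)) = 4.3681/3.19 = 1.369
Since Q = 1.369 > Kc = 0.73, the reaction proceeds reverse (toward reactants) to reach equilibrium.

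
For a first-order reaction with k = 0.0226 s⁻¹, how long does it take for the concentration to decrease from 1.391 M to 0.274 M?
71.89 s

From ln[A] = ln[A]₀ - k·t: t = ln([A]₀/[A])/k = ln(1.391/0.274)/0.0226 = ln(5.0766)/0.0226 = 1.6247/0.0226 = 71.89 s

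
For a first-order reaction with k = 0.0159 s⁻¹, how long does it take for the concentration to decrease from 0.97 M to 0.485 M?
43.59 s

From ln[A] = ln[A]₀ - k·t: t = ln([A]₀/[A])/k = ln(0.97/0.485)/0.0159 = ln(2.0000)/0.0159 = 0.6931/0.0159 = 43.59 s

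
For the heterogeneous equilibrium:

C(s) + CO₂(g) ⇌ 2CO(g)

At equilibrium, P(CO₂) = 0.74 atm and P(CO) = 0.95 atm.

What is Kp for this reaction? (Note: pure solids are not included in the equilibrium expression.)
K_p = 1.220

Solid C is excluded.
Kp = P(CO)²/P(CO₂) = (0.95)²/0.74 = 0.9025/0.74 = 1.220.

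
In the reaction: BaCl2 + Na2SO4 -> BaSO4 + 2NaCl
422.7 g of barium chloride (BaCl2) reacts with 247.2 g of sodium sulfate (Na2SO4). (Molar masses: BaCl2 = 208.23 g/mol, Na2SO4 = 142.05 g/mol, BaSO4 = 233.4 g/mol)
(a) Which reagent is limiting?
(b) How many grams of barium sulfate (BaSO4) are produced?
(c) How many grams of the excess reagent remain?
(a) Na2SO4, (b) 406.2 g, (c) 60.33 g

Moles of BaCl2 = 422.7 g ÷ 208.23 g/mol = 2.02997 mol
Moles of Na2SO4 = 247.2 g ÷ 142.05 g/mol = 1.74023 mol
Moles ÷ coefficient: BaCl2: 2.02997/1 = 2.03, Na2SO4: 1.74023/1 = 1.74
(a) Na2SO4 has the smaller value, so Na2SO4 is the limiting reagent.
(b) Moles of BaSO4 = 1.74023 mol Na2SO4 × (1/1) = 1.74023 mol; mass = 1.74023 mol × 233.4 g/mol = 406.2 g
(c) BaCl2 consumed = 1.74023 × (1/1) = 1.74023 mol; remaining = 2.02997 − 1.74023 = 0.289735 mol; mass = 0.289735 mol × 208.23 g/mol = 60.33 g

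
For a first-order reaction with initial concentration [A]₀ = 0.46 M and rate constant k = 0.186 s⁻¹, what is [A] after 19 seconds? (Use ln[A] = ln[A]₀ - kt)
0.0134 M

ln[A] = ln[A]₀ - k·t = ln(0.46) - (0.186)·(19) = -0.7765 - 3.5340 = -4.3105
[A] = e^(-4.3105) = 0.0134 M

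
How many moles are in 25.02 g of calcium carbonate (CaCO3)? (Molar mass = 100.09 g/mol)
Moles = 25.02 g ÷ 100.09 g/mol = 0.25 mol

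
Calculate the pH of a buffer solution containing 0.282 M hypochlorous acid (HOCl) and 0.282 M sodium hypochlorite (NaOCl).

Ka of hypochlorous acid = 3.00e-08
pH = 7.52

pKa = -log(3.00e-08) = 7.52. pH = pKa + log([A⁻]/[HA]) = 7.52 + log(0.282/0.282)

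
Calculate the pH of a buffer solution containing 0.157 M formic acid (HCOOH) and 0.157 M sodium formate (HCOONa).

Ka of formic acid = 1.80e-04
pH = 3.74

pKa = -log(1.80e-04) = 3.74. pH = pKa + log([A⁻]/[HA]) = 3.74 + log(0.157/0.157)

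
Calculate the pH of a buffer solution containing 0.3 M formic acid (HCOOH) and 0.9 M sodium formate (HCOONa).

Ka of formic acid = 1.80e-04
pH = 4.22

pKa = -log(1.80e-04) = 3.74. pH = pKa + log([A⁻]/[HA]) = 3.74 + log(0.9/0.3)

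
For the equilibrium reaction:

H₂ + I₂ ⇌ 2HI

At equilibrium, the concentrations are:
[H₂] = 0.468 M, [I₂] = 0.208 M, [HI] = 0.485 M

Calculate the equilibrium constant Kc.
K_c = 2.4164

Kc = ([HI]^2) / ([H₂] × [I₂])
   = ((0.485)^2) / ((0.468)·(0.208))
   = 0.23522 / 0.097344 = 2.4164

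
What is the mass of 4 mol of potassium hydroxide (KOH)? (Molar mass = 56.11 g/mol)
Mass = 4 mol × 56.11 g/mol = 224.4 g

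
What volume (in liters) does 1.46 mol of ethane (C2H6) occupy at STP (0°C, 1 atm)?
At STP, 1 mol of gas occupies 22.4 L
Volume = 1.46 mol × 22.4 L/mol = 32.70 L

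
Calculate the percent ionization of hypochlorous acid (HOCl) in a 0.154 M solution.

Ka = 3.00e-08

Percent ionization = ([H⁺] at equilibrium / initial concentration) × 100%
Percent ionization = 0.0441%

Let x = [H⁺]. Ka = x²/(C - x) ⇒ x² + (3.00e-08)x - (3.00e-08)(0.154) = 0. x = 6.7956e-05. Percent = (6.7956e-05/0.154) × 100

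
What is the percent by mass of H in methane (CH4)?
Mass of H in formula = 1.008 × 4 = 4.032 g/mol
Molar mass = 16.04 g/mol
% H = (4.032/16.04) × 100% = 25.14%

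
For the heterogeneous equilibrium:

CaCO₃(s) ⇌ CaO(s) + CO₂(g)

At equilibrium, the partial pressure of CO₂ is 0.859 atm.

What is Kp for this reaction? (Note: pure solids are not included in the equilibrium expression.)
K_p = 0.859

Solids (CaCO₃, CaO) have activity 1 and are excluded.
Kp = P(CO₂) = 0.859.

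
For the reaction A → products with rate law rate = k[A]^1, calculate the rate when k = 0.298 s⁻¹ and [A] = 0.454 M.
0.1353 M/s

rate = k·[A]^1 = 0.298·(0.454)^1 = 0.298·0.454 = 0.1353 M/s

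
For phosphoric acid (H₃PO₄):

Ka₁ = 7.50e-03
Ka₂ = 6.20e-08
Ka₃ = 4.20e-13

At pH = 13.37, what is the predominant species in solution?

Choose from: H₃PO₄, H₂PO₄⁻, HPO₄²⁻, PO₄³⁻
PO₄³⁻

pKa1 = 2.12, pKa2 = 7.21, pKa3 = 12.38. Each pKa is the crossover between adjacent species; pH = 13.37 lies in the region where PO₄³⁻ predominates.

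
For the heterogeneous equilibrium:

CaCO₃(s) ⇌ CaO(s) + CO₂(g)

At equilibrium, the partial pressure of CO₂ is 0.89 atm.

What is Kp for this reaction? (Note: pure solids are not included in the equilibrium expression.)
K_p = 0.89

Solids (CaCO₃, CaO) have activity 1 and are excluded.
Kp = P(CO₂) = 0.89.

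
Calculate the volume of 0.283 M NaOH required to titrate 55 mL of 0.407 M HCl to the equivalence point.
V_{base} = 79.1 mL

At equivalence: moles acid = moles base.
moles HCl = 0.407 M × 0.055 L = 0.022385 mol
V_NaOH = 0.022385 mol ÷ 0.283 M = 0.0791 L = 79.1 mL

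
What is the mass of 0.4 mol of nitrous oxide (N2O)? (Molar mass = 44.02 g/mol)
Mass = 0.4 mol × 44.02 g/mol = 17.61 g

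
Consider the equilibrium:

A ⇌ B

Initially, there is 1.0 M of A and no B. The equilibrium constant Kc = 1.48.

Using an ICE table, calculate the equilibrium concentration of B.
[B] = 0.597 M

ICE: [A] = 1.0 − x, [B] = x.
Kc = x/(1.0 − x) = 1.48 ⇒ x = 1.48·1.0/(1 + 1.48) = 1.48/2.48 = 0.5968.
[B] = x = 0.597 M.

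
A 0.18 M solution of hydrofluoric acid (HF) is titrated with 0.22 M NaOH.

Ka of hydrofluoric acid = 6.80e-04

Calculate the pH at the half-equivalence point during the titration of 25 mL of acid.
pH = pKa = 3.17

At the half-equivalence point, [HA] = [A⁻], so by Henderson–Hasselbalch pH = pKa + log(1) = pKa.
pKa = −log(6.80e-04) = 3.17.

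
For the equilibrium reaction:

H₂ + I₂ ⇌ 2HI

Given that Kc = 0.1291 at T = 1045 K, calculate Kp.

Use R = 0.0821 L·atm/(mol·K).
K_p = 0.1291

Δn = (moles gaseous products) − (moles gaseous reactants) = 0
T = 1045 K; RT = 0.0821 × 1045 = 85.7945
Kp = Kc·(RT)^Δn = 0.1291 × (85.7945)^0 = 0.1291 × 1 = 0.1291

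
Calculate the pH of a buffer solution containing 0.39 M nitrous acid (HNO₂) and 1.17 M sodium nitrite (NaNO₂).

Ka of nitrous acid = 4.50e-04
pH = 3.82

pKa = -log(4.50e-04) = 3.35. pH = pKa + log([A⁻]/[HA]) = 3.35 + log(1.17/0.39)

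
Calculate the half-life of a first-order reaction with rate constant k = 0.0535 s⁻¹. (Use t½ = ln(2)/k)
12.96 s

t½ = ln(2)/k = 0.6931/0.0535 = 12.96 s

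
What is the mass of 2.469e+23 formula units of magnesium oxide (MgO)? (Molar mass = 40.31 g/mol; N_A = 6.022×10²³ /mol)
Moles = 2.469e+23 ÷ 6.022×10²³ = 0.409997 mol
Mass = 0.409997 mol × 40.31 g/mol = 16.53 g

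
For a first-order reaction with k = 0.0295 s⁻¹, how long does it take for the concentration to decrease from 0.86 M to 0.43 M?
23.50 s

From ln[A] = ln[A]₀ - k·t: t = ln([A]₀/[A])/k = ln(0.86/0.43)/0.0295 = ln(2.0000)/0.0295 = 0.6931/0.0295 = 23.50 s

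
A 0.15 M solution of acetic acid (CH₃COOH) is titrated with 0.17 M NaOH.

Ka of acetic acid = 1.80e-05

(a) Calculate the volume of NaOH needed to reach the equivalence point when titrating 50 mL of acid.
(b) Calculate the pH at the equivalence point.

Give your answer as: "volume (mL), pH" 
V = 44.1 mL, pH = 8.82

(a) At equivalence: moles acid = moles base.
moles acid = 0.15 × 0.05 = 0.0075 mol; V_NaOH = 0.0075/0.17 = 0.04412 L = 44.1 mL.
(b) At equivalence, all acid → conjugate base A⁻ at [A⁻] = 0.0075/0.09412 = 0.07969 M.
Kb = Kw/Ka = 1.0e-14/1.80e-05 = 5.556e-10; [OH⁻] = √(Kb·[A⁻]) = 6.654e-06; pOH = 5.18; pH = 14 − pOH = 8.82.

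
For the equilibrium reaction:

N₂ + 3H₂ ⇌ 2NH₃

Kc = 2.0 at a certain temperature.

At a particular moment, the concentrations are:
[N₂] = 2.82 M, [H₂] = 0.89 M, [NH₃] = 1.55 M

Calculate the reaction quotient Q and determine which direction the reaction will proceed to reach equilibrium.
Q = 1.208, Q < K, reaction proceeds forward (toward products)

Q = ([NH₃]^2) / ([N₂] × [H₂]^3)
  = ((1.55)^2) / ((2.82)·(0.89)^3) = 2.4025/1.988 = 1.208
Since Q = 1.208 < Kc = 2.0, the reaction proceeds forward (toward products) to reach equilibrium.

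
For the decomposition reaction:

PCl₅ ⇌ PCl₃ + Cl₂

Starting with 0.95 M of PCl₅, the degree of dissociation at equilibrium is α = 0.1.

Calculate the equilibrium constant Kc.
K_c = 0.0106

x = α·[A]₀ = 0.1 × 0.95 = 0.095 M dissociated.
At eq: [PCl₅] = 0.95 − 0.095 = 0.855 M; [PCl₃] = [Cl₂] = x = 0.095 M.
Kc = [PCl₃][Cl₂]/[PCl₅] = (0.095)²/0.855 = 0.01056.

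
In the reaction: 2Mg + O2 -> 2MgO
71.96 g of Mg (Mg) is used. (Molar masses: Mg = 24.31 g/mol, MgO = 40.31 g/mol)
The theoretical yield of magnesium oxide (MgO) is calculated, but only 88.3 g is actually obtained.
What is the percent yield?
Moles of Mg = 71.96 g ÷ 24.31 g/mol = 2.9601 mol
Mole ratio: 2 mol MgO / 2 mol Mg
Moles of MgO = 2.9601 × (2/2) = 2.9601 mol
Theoretical yield = 2.9601 mol × 40.31 g/mol = 119.32 g
Actual yield = 88.3 g
Percent yield = (88.3 / 119.32) × 100% = 74.0%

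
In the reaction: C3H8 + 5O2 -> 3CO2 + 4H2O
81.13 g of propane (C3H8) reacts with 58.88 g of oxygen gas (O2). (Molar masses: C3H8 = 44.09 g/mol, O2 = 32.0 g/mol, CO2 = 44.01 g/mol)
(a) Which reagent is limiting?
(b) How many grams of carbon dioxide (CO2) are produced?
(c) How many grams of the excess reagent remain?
(a) O2, (b) 48.59 g, (c) 64.9 g

Moles of C3H8 = 81.13 g ÷ 44.09 g/mol = 1.8401 mol
Moles of O2 = 58.88 g ÷ 32.0 g/mol = 1.84 mol
Moles ÷ coefficient: C3H8: 1.8401/1 = 1.84, O2: 1.84/5 = 0.368
(a) O2 has the smaller value, so O2 is the limiting reagent.
(b) Moles of CO2 = 1.84 mol O2 × (3/5) = 1.104 mol; mass = 1.104 mol × 44.01 g/mol = 48.59 g
(c) C3H8 consumed = 1.84 × (1/5) = 0.368 mol; remaining = 1.8401 − 0.368 = 1.4721 mol; mass = 1.4721 mol × 44.09 g/mol = 64.9 g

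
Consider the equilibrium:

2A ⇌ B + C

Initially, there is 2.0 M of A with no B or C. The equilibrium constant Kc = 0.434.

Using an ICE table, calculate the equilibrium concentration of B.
[B] = 0.569 M

ICE: [A] = 2.0 − 2x, [B] = [C] = x.
Kc = x²/(2.0 − 2x)² = 0.434 ⇒ √Kc = x/(2.0 − 2x).
x = √0.434·2.0/(1 + 2√0.434) = 0.65879·2.0/2.3176 = 0.56851.
[B] = x = 0.569 M.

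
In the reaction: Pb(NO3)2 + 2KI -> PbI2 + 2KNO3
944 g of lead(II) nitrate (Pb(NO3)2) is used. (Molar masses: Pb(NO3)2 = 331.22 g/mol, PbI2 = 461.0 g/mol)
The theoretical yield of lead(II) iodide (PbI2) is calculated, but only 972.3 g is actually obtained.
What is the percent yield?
Moles of Pb(NO3)2 = 944 g ÷ 331.22 g/mol = 2.85007 mol
Mole ratio: 1 mol PbI2 / 1 mol Pb(NO3)2
Moles of PbI2 = 2.85007 × (1/1) = 2.85007 mol
Theoretical yield = 2.85007 mol × 461.0 g/mol = 1313.9 g
Actual yield = 972.3 g
Percent yield = (972.3 / 1313.9) × 100% = 74.0%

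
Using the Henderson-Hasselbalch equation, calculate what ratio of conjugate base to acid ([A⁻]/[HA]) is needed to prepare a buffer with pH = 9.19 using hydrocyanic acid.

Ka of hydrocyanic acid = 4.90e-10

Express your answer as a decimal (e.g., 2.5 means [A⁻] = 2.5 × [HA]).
[A⁻]/[HA] = 0.759

pKa = −log(4.90e-10) = 9.3098. pH = pKa + log([A⁻]/[HA]). 9.19 = 9.3098 + log(ratio). log(ratio) = 9.19 − 9.3098 = -0.1198. ratio = 10^(-0.1198) = 0.759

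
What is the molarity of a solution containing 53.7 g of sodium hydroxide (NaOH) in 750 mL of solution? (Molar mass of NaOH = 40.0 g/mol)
Moles of NaOH = 53.7 g ÷ 40.0 g/mol = 1.3425 mol
Volume = 750 mL = 0.75 L
Molarity = 1.3425 mol ÷ 0.75 L = 1.79 M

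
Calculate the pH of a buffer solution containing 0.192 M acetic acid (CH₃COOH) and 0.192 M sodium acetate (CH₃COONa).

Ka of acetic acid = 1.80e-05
pH = 4.74

pKa = -log(1.80e-05) = 4.74. pH = pKa + log([A⁻]/[HA]) = 4.74 + log(0.192/0.192)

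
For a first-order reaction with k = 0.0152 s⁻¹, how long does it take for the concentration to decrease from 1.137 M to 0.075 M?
178.86 s

From ln[A] = ln[A]₀ - k·t: t = ln([A]₀/[A])/k = ln(1.137/0.075)/0.0152 = ln(15.1600)/0.0152 = 2.7187/0.0152 = 178.86 s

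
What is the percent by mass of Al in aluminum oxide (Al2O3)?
Mass of Al in formula = 26.98 × 2 = 53.96 g/mol
Molar mass = 101.96 g/mol
% Al = (53.96/101.96) × 100% = 52.92%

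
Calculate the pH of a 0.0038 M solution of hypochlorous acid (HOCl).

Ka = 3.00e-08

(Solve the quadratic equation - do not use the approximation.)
pH = 4.97

x² + Ka×x - Ka×C = 0. Using quadratic formula: [H⁺] = 1.0662e-05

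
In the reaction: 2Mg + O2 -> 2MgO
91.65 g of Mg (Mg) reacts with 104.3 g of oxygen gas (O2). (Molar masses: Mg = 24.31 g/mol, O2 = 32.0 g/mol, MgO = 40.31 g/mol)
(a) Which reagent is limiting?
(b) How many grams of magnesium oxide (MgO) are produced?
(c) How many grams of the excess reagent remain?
(a) Mg, (b) 152 g, (c) 43.98 g

Moles of Mg = 91.65 g ÷ 24.31 g/mol = 3.77005 mol
Moles of O2 = 104.3 g ÷ 32.0 g/mol = 3.25937 mol
Moles ÷ coefficient: Mg: 3.77005/2 = 1.885, O2: 3.25937/1 = 3.259
(a) Mg has the smaller value, so Mg is the limiting reagent.
(b) Moles of MgO = 3.77005 mol Mg × (2/2) = 3.77005 mol; mass = 3.77005 mol × 40.31 g/mol = 152 g
(c) O2 consumed = 3.77005 × (1/2) = 1.88503 mol; remaining = 3.25937 − 1.88503 = 1.37435 mol; mass = 1.37435 mol × 32.0 g/mol = 43.98 g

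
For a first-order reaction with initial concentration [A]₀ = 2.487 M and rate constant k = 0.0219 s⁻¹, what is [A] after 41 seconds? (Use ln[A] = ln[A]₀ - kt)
1.0133 M

ln[A] = ln[A]₀ - k·t = ln(2.487) - (0.0219)·(41) = 0.9111 - 0.8979 = 0.0132
[A] = e^(0.0132) = 1.0133 M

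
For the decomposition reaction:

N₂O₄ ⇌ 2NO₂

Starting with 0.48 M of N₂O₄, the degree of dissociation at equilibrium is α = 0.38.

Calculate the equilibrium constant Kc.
K_c = 0.4472

x = α·[A]₀ = 0.38 × 0.48 = 0.1824 M dissociated.
At eq: [N₂O₄] = 0.48 − 0.1824 = 0.2976 M; [NO₂] = 2x = 0.3648 M.
Kc = [NO₂]²/[N₂O₄] = (0.3648)²/0.2976 = 0.4472.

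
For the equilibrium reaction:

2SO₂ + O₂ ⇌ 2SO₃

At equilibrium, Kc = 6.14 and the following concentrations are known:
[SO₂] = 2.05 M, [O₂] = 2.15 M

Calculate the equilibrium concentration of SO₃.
[SO₃] = 7.4483 M

Kc = ([SO₃]^2) / ([SO₂]^2 × [O₂]) = 6.14
[SO₃]^2 = Kc · (reactant terms)/(other product terms) = 6.14 · 9.0354 / 1 = 55.477
[SO₃] = (55.477)^(1/2) = 7.4483 M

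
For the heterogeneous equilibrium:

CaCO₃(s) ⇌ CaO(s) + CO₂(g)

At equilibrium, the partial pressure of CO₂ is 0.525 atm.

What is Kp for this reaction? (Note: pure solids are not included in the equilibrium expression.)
K_p = 0.525

Solids (CaCO₃, CaO) have activity 1 and are excluded.
Kp = P(CO₂) = 0.525.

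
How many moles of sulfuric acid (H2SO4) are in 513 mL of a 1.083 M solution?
Moles = Molarity × Volume (L)
Moles = 1.083 M × 0.513 L = 0.5556 mol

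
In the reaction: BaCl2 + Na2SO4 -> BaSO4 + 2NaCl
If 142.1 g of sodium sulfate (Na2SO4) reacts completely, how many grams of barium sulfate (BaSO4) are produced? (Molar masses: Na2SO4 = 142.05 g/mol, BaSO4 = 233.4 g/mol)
Moles of Na2SO4 = 142.1 g ÷ 142.05 g/mol = 1.00035 mol
Mole ratio: 1 mol BaSO4 / 1 mol Na2SO4
Moles of BaSO4 = 1.00035 × (1/1) = 1.00035 mol
Mass of BaSO4 = 1.00035 mol × 233.4 g/mol = 233.5 g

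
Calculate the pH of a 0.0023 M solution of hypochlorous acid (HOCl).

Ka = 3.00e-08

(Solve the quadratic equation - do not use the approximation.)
pH = 5.08

x² + Ka×x - Ka×C = 0. Using quadratic formula: [H⁺] = 8.2916e-06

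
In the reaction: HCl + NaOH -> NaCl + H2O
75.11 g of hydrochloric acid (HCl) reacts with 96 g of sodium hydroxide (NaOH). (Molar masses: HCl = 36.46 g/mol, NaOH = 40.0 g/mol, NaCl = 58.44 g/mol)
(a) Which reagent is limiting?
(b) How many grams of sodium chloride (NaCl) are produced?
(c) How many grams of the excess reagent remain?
(a) HCl, (b) 120.4 g, (c) 13.6 g

Moles of HCl = 75.11 g ÷ 36.46 g/mol = 2.06007 mol
Moles of NaOH = 96 g ÷ 40.0 g/mol = 2.4 mol
Moles ÷ coefficient: HCl: 2.06007/1 = 2.06, NaOH: 2.4/1 = 2.4
(a) HCl has the smaller value, so HCl is the limiting reagent.
(b) Moles of NaCl = 2.06007 mol HCl × (1/1) = 2.06007 mol; mass = 2.06007 mol × 58.44 g/mol = 120.4 g
(c) NaOH consumed = 2.06007 × (1/1) = 2.06007 mol; remaining = 2.4 − 2.06007 = 0.339934 mol; mass = 0.339934 mol × 40.0 g/mol = 13.6 g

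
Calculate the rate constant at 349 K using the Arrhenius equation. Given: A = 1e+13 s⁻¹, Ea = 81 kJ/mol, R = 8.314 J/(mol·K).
7.52e+00 s⁻¹

k = A·exp(-Ea/(R·T)) = 1e+13·exp(-81000/(8.314·349)) = 1e+13·exp(-27.9158) = 1e+13·7.5221e-13 = 7.52e+00 s⁻¹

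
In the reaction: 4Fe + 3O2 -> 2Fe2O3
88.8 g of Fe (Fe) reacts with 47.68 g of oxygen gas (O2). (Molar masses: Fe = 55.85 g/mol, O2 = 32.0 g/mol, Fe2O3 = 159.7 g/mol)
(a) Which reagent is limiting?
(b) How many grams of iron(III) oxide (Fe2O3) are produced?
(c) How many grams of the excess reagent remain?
(a) Fe, (b) 127 g, (c) 9.521 g

Moles of Fe = 88.8 g ÷ 55.85 g/mol = 1.58997 mol
Moles of O2 = 47.68 g ÷ 32.0 g/mol = 1.49 mol
Moles ÷ coefficient: Fe: 1.58997/4 = 0.3975, O2: 1.49/3 = 0.4967
(a) Fe has the smaller value, so Fe is the limiting reagent.
(b) Moles of Fe2O3 = 1.58997 mol Fe × (2/4) = 0.794987 mol; mass = 0.794987 mol × 159.7 g/mol = 127 g
(c) O2 consumed = 1.58997 × (3/4) = 1.19248 mol; remaining = 1.49 − 1.19248 = 0.29752 mol; mass = 0.29752 mol × 32.0 g/mol = 9.521 g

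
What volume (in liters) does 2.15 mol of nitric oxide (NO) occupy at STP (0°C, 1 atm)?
At STP, 1 mol of gas occupies 22.4 L
Volume = 2.15 mol × 22.4 L/mol = 48.16 L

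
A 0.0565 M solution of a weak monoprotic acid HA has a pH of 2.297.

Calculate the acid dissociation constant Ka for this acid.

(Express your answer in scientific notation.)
K_a = 4.95e-04

[H⁺] = 10^(−pH) = 10^(−2.297) = 5.047e-03 M. For HA ⇌ H⁺ + A⁻, Ka = x²/(C − x) = (5.047e-03)²/(0.0565 − 5.047e-03) = 4.95e-04.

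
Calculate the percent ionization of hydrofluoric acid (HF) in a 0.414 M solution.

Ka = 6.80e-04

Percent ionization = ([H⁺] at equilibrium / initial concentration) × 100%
Percent ionization = 3.97%

Let x = [H⁺]. Ka = x²/(C - x) ⇒ x² + (6.80e-04)x - (6.80e-04)(0.414) = 0. x = 1.6442e-02. Percent = (1.6442e-02/0.414) × 100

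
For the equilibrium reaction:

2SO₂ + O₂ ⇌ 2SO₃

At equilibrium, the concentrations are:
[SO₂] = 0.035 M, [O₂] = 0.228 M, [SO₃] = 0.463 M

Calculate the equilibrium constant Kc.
K_c = 7.68e+02

Kc = ([SO₃]^2) / ([SO₂]^2 × [O₂])
   = ((0.463)^2) / ((0.035)^2·(0.228))
   = 0.21437 / 0.0002793 = 7.68e+02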